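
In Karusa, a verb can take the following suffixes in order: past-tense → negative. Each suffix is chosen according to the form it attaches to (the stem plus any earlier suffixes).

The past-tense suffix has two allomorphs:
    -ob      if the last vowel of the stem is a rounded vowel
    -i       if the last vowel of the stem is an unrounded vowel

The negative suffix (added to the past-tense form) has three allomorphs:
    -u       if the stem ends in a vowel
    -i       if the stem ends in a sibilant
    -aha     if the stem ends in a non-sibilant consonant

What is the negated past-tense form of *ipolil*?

ipoliliu

*ipolil* — last vowel /i/ (an unrounded vowel) → -i → *ipolili*.
The final sound of the past-tense form *ipolili* is /i/, which is a vowel, so the negative suffix is -u, giving *ipoliliu*.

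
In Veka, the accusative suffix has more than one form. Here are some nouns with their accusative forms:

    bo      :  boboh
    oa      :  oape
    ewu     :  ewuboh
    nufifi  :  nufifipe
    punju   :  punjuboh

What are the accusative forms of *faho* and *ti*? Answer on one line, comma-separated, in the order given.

The suffix is conditioned by the last vowel: -boh when the last vowel of the stem is a rounded vowel (*bo*, *ewu*, *punju*); -pe when the last vowel of the stem is an unrounded vowel (*oa*, *nufifi*).
*faho*: last vowel = /o/, a rounded vowel → -boh → *fahoboh*.
*ti*: last vowel = /i/, an unrounded vowel → -pe → *tipe*.

fahoboh, tipe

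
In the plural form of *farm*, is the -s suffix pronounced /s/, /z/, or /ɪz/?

/z/

The stem *farm* ends in a voiced non-sibilant sound.
The plural suffix surfaces as /ɪz/ after sibilants, /s/ after other voiceless consonants, and /z/ after other voiced sounds.
So the plural -s on *farm* is pronounced /z/.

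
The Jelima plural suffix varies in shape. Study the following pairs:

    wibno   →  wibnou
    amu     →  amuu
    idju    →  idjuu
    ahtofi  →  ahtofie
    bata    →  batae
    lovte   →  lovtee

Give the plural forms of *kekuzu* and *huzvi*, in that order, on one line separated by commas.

kekuzuu, huzvie

Looking at the last vowel of each stem: -u when the last vowel of the stem is a rounded vowel (*wibno*, *amu*, *idju*); -e when the last vowel of the stem is an unrounded vowel (*ahtofi*, *bata*, *lovte*).
*kekuzu* — last vowel /u/ (a rounded vowel) → -u → *kekuzuu*.
Since the last vowel of *huzvi* is /i/ (an unrounded vowel), it takes -e, giving *huzvie*.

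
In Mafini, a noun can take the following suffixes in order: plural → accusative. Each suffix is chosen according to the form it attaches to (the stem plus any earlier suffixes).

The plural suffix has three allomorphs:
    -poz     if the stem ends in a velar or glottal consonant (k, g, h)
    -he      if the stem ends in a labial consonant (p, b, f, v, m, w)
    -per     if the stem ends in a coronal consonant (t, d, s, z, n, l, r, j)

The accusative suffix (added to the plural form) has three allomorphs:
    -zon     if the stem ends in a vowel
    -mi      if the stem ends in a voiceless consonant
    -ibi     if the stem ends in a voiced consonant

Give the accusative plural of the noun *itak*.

*itak*: final consonant = /k/, velar/glottal → -poz → *itakpoz*.
The final sound of the plural form *itakpoz* is /z/, which is a voiced consonant, so the accusative suffix is -ibi, giving *itakpozibi*.

itakpozibi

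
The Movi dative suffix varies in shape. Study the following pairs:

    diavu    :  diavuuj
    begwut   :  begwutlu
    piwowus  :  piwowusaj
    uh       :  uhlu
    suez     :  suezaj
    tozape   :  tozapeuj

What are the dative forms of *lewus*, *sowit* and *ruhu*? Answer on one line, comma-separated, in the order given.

Looking at the final sound of each stem: -aj when the stem ends in a sibilant (*piwowus*, *suez*); -lu when the stem ends in a non-sibilant consonant (*begwut*, *uh*); -uj when the stem ends in a vowel (*diavu*, *tozape*).
*lewus* — final sound /s/ (a sibilant) → -aj → *lewusaj*.
The final sound of *sowit* is /t/, which is a non-sibilant consonant, so the suffix is -lu, giving *sowitlu*.
*ruhu* — final sound /u/ (a vowel) → -uj → *ruhuuj*.

lewusaj, sowitlu, ruhuuj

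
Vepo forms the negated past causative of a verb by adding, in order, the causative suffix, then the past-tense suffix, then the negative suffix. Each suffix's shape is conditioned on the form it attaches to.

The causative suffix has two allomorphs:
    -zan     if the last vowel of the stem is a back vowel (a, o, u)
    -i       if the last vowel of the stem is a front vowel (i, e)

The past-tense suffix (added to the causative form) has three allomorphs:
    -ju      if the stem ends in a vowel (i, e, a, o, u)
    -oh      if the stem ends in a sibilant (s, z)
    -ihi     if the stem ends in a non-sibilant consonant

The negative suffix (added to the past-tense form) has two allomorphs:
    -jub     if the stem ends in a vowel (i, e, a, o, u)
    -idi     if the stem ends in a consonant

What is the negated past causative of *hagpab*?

hagpabzanihijub

The last vowel of *hagpab* is /a/, which is a back vowel, so the causative suffix is -zan, giving *hagpabzan*.
Since the final sound of the causative form *hagpabzan* is /n/ (a non-sibilant consonant), it takes -ihi, giving *hagpabzanihi*.
The past-tense form *hagpabzanihi* — final sound /i/ (a vowel) → -jub → *hagpabzanihijub*.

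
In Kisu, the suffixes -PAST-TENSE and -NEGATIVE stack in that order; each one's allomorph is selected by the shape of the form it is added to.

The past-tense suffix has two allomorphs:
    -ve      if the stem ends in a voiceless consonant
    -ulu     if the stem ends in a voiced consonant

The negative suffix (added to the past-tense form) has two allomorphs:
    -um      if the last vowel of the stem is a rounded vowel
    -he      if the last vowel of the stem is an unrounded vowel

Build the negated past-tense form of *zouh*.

*zouh*: final consonant = /h/, voiceless → -ve → *zouhve*.
Since the last vowel of the past-tense form *zouhve* is /e/ (an unrounded vowel), it takes -he, giving *zouhvehe*.

zouhvehe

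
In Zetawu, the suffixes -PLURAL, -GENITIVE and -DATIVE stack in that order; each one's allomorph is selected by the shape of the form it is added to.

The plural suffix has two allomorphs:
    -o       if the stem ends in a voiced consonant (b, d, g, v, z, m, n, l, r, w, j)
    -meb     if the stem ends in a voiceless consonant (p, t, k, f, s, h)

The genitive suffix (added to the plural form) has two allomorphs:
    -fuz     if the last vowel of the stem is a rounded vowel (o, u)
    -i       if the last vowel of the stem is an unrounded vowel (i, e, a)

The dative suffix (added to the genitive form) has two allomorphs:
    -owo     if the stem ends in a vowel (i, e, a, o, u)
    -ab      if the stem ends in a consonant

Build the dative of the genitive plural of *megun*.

The final consonant of *megun* is /n/, which is voiced, so the plural suffix is -o, giving *meguno*.
The plural form *meguno*: last vowel = /o/, a rounded vowel → -fuz → *megunofuz*.
The final sound of the genitive form *megunofuz* is /z/, which is a consonant, so the dative suffix is -ab, giving *megunofuzab*.

megunofuzab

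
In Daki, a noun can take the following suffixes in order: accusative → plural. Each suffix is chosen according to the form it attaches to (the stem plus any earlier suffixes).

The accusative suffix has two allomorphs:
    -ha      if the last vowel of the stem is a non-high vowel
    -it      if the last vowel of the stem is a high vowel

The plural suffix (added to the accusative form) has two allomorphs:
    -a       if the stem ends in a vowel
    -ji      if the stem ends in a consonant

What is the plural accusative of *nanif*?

*nanif*: last vowel = /i/, a high vowel → -it → *nanifit*.
The accusative form *nanifit* — final sound /t/ (a consonant) → -ji → *nanifitji*.

nanifitji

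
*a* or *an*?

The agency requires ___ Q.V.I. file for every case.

a

The indefinite article is chosen by the initial *sound* of the following word, not its spelling.
The initialism *Q.V.I.* is read letter by letter; the first letter, Q, is pronounced /kjuː/, which begins with a consonant sound.
So the article is *a*: The agency requires a Q.V.I. file for every case.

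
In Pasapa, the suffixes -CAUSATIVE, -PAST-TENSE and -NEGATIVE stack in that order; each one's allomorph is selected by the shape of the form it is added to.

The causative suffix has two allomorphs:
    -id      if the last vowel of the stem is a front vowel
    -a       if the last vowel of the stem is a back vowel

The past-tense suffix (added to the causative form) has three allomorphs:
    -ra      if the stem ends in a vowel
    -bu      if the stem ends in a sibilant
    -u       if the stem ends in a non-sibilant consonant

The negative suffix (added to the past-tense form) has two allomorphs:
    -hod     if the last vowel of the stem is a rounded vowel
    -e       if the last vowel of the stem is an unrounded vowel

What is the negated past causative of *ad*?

*ad* — last vowel /a/ (a back vowel) → -a → *ada*.
Since the final sound of the causative form *ada* is /a/ (a vowel), it takes -ra, giving *adara*.
The last vowel of the past-tense form *adara* is /a/, which is an unrounded vowel, so the negative suffix is -e, giving *adarae*.

adarae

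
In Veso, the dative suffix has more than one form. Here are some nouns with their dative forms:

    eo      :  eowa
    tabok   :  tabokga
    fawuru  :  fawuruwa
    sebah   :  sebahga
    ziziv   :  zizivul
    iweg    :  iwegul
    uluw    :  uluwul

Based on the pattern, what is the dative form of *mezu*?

The suffix is conditioned by the final sound: -ga when the stem ends in a voiceless consonant (*tabok*, *sebah*); -ul when the stem ends in a voiced consonant (*ziziv*, *iweg*, *uluw*); -wa when the stem ends in a vowel (*eo*, *fawuru*).
The final sound of *mezu* is /u/, which is a vowel, so the suffix is -wa, giving *mezuwa*.

mezuwa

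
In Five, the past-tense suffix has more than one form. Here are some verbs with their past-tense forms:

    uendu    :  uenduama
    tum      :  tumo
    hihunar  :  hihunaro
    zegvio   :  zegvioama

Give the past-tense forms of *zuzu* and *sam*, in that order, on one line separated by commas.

zuzuama, samo

The suffix is conditioned by the final sound: -o when the stem ends in a consonant (*tum*, *hihunar*); -ama when the stem ends in a vowel (*uendu*, *zegvio*).
*zuzu*: final sound = /u/, a vowel → -ama → *zuzuama*.
The final sound of *sam* is /m/, which is a consonant, so the suffix is -o, giving *samo*.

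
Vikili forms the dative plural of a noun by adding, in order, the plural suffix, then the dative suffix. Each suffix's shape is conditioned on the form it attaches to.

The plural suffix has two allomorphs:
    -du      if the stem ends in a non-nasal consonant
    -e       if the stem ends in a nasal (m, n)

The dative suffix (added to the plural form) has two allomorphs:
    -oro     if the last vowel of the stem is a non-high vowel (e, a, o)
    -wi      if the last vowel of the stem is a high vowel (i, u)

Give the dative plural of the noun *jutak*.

Since the final consonant of *jutak* is /k/ (non-nasal), it takes -du, giving *jutakdu*.
The plural form *jutakdu* — last vowel /u/ (a high vowel) → -wi → *jutakduwi*.

jutakduwi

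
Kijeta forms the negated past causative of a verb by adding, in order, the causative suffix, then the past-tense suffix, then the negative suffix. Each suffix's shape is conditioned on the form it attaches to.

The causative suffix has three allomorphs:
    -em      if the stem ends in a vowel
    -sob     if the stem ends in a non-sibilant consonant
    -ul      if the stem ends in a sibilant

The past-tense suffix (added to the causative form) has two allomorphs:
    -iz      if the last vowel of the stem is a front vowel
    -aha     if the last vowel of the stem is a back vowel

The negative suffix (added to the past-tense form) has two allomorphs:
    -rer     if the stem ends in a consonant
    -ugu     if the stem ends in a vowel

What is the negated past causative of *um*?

*um* — final sound /m/ (a non-sibilant consonant) → -sob → *umsob*.
Since the last vowel of the causative form *umsob* is /o/ (a back vowel), it takes -aha, giving *umsobaha*.
Since the final sound of the past-tense form *umsobaha* is /a/ (a vowel), it takes -ugu, giving *umsobahaugu*.

umsobahaugu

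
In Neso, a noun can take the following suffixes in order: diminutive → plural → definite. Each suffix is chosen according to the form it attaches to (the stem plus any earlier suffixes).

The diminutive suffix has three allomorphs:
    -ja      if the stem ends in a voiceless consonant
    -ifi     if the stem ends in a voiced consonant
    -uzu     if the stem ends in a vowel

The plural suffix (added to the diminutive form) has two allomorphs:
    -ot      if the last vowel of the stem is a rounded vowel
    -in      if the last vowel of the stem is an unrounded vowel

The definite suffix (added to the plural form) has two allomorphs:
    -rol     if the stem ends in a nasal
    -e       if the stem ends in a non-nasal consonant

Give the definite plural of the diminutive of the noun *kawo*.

The final sound of *kawo* is /o/, which is a vowel, so the diminutive suffix is -uzu, giving *kawouzu*.
The last vowel of the diminutive form *kawouzu* is /u/, which is a rounded vowel, so the plural suffix is -ot, giving *kawouzuot*.
The final consonant of the plural form *kawouzuot* is /t/, which is non-nasal, so the definite suffix is -e, giving *kawouzuote*.

kawouzuote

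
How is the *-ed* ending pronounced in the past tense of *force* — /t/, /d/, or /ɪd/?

/t/

The stem *force* ends in a voiceless consonant other than /t/.
The -ed suffix is realized as /ɪd/ after /t, d/; as /t/ after other voiceless consonants; and as /d/ after other voiced sounds.
So -ed on *force* is pronounced /t/.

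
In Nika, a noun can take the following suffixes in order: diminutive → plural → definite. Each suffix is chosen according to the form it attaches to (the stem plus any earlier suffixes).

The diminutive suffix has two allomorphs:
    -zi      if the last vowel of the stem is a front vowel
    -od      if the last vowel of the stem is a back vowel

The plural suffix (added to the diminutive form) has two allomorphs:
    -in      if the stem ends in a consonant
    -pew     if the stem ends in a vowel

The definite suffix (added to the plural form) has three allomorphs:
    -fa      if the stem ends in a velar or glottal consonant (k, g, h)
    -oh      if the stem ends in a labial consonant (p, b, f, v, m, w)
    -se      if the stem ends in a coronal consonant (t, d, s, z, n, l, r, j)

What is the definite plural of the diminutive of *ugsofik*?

The last vowel of *ugsofik* is /i/, which is a front vowel, so the diminutive suffix is -zi, giving *ugsofikzi*.
The diminutive form *ugsofikzi* — final sound /i/ (a vowel) → -pew → *ugsofikzipew*.
The plural form *ugsofikzipew*: final consonant = /w/, labial → -oh → *ugsofikzipewoh*.

ugsofikzipewoh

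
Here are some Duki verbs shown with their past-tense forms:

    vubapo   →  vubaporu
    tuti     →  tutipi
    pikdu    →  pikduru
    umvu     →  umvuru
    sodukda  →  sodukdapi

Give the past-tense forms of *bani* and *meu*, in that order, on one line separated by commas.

banipi, meuru

The alternation tracks the last vowel of the stem — -ru when the last vowel of the stem is a rounded vowel (*vubapo*, *pikdu*, *umvu*); -pi when the last vowel of the stem is an unrounded vowel (*tuti*, *sodukda*).
The last vowel of *bani* is /i/, which is an unrounded vowel, so the suffix is -pi, giving *banipi*.
The last vowel of *meu* is /u/, which is a rounded vowel, so the suffix is -ru, giving *meuru*.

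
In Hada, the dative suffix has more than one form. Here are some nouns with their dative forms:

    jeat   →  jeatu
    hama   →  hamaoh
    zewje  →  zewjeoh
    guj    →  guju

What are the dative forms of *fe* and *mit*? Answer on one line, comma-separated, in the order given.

Looking at the final sound of each stem: -u when the stem ends in a consonant (*jeat*, *guj*); -oh when the stem ends in a vowel (*hama*, *zewje*).
*fe* — final sound /e/ (a vowel) → -oh → *feoh*.
*mit* — final sound /t/ (a consonant) → -u → *mitu*.

feoh, mitu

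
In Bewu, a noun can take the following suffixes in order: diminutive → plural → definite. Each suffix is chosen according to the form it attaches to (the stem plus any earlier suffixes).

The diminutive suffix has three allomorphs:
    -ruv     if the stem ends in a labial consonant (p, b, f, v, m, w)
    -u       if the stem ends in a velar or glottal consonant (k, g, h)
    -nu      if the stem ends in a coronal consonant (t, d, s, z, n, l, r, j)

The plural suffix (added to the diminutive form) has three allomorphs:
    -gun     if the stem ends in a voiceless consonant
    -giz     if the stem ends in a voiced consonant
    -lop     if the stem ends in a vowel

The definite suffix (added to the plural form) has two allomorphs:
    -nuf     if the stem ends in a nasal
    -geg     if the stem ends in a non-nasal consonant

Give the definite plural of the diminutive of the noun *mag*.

magulopgeg

*mag*: final consonant = /g/, velar/glottal → -u → *magu*.
The diminutive form *magu*: final sound = /u/, a vowel → -lop → *magulop*.
The plural form *magulop* — final consonant /p/ (non-nasal) → -geg → *magulopgeg*.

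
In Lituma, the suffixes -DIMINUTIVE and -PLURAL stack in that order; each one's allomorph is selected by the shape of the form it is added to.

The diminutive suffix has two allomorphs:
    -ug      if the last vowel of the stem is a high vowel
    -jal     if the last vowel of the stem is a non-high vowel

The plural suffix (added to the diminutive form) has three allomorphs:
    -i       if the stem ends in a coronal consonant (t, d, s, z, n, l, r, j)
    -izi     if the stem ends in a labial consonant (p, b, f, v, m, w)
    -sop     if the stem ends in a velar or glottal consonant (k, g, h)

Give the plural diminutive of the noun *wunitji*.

wunitjiugsop

*wunitji*: last vowel = /i/, a high vowel → -ug → *wunitjiug*.
Since the final consonant of the diminutive form *wunitjiug* is /g/ (velar/glottal), it takes -sop, giving *wunitjiugsop*.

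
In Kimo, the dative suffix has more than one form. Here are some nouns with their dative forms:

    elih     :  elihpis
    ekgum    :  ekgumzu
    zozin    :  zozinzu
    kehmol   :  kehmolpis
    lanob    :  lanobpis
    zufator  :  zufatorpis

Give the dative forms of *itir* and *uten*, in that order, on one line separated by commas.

itirpis, utenzu

The alternation tracks the final consonant of the stem — -zu when the stem ends in a nasal (*ekgum*, *zozin*); -pis when the stem ends in a non-nasal consonant (*elih*, *kehmol*, *lanob*, *zufator*).
The final consonant of *itir* is /r/, which is non-nasal, so the suffix is -pis, giving *itirpis*.
The final consonant of *uten* is /n/, which is a nasal, so the suffix is -zu, giving *utenzu*.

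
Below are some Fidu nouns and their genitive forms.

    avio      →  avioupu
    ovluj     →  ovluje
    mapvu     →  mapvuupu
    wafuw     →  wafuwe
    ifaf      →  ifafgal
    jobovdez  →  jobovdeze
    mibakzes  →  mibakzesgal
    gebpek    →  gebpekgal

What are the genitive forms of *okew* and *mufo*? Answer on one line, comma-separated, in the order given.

The pattern is voicing of the final sound: -gal when the stem ends in a voiceless consonant (*ifaf*, *mibakzes*, *gebpek*); -e when the stem ends in a voiced consonant (*ovluj*, *wafuw*, *jobovdez*); -upu when the stem ends in a vowel (*avio*, *mapvu*).
Since the final sound of *okew* is /w/ (a voiced consonant), it takes -e, giving *okewe*.
*mufo* — final sound /o/ (a vowel) → -upu → *mufoupu*.

okewe, mufoupu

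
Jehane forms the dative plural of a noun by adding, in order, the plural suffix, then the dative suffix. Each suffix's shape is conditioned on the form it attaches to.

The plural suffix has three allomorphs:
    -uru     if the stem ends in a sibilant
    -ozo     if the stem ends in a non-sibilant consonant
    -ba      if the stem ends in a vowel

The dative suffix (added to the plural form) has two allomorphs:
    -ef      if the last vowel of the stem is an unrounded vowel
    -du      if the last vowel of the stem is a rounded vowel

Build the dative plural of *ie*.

iebaef

The final sound of *ie* is /e/, which is a vowel, so the plural suffix is -ba, giving *ieba*.
The plural form *ieba*: last vowel = /a/, an unrounded vowel → -ef → *iebaef*.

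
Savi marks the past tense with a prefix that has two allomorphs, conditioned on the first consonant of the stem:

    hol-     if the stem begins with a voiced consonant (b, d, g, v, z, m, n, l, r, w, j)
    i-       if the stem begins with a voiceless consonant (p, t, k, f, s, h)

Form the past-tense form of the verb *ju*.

*ju*: first consonant = /j/, voiced → hol- → *holju*.

holju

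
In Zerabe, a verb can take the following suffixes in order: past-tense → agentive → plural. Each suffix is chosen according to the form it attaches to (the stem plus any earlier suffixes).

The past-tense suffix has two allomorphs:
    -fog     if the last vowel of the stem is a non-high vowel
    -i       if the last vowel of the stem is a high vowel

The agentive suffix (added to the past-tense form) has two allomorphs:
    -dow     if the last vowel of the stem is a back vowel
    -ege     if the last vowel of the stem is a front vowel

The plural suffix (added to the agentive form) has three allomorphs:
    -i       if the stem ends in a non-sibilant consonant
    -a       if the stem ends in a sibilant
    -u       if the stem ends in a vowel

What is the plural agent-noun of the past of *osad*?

The last vowel of *osad* is /a/, which is a non-high vowel, so the past-tense suffix is -fog, giving *osadfog*.
The past-tense form *osadfog*: last vowel = /o/, a back vowel → -dow → *osadfogdow*.
The agentive form *osadfogdow*: final sound = /w/, a non-sibilant consonant → -i → *osadfogdowi*.

osadfogdowi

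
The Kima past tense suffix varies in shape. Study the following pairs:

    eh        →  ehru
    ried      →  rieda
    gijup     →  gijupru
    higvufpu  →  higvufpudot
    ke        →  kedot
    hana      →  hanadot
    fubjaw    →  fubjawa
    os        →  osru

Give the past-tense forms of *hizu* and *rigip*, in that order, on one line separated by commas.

The suffix is conditioned by the final sound: -ru when the stem ends in a voiceless consonant (*eh*, *gijup*, *os*); -a when the stem ends in a voiced consonant (*ried*, *fubjaw*); -dot when the stem ends in a vowel (*higvufpu*, *ke*, *hana*).
*hizu* — final sound /u/ (a vowel) → -dot → *hizudot*.
The final sound of *rigip* is /p/, which is a voiceless consonant, so the suffix is -ru, giving *rigipru*.

hizudot, rigipru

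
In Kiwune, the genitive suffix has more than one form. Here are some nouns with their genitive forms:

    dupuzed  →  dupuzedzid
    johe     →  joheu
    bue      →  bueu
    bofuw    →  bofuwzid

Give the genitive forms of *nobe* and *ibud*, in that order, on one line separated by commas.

nobeu, ibudzid

The alternation tracks the final sound of the stem — -zid when the stem ends in a consonant (*dupuzed*, *bofuw*); -u when the stem ends in a vowel (*johe*, *bue*).
The final sound of *nobe* is /e/, which is a vowel, so the suffix is -u, giving *nobeu*.
*ibud* — final sound /d/ (a consonant) → -zid → *ibudzid*.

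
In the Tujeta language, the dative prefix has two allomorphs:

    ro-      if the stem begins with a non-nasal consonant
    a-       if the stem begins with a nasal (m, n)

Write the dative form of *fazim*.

rofazim

Since the first consonant of *fazim* is /f/ (non-nasal), it takes ro-, giving *rofazim*.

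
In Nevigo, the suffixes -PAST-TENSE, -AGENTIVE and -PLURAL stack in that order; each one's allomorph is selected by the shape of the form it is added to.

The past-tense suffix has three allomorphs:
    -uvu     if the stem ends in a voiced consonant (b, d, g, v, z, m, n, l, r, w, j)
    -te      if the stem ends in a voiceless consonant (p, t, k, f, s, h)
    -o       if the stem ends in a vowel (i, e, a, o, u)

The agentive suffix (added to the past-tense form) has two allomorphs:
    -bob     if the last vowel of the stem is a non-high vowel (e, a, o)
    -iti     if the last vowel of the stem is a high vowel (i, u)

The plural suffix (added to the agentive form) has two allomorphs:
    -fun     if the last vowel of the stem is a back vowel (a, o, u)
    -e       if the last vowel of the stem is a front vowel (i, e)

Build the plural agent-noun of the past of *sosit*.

sosittebobfun

The final sound of *sosit* is /t/, which is a voiceless consonant, so the past-tense suffix is -te, giving *sositte*.
The past-tense form *sositte*: last vowel = /e/, a non-high vowel → -bob → *sosittebob*.
The agentive form *sosittebob*: last vowel = /o/, a back vowel → -fun → *sosittebobfun*.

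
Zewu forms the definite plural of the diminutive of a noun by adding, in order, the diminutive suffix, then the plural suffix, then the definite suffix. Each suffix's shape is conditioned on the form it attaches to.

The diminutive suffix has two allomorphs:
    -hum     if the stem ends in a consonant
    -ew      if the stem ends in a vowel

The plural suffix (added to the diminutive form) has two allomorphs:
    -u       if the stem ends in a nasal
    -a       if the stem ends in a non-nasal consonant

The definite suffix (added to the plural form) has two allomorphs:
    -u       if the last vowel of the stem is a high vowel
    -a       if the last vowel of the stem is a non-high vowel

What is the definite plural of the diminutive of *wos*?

woshumuu

The final sound of *wos* is /s/, which is a consonant, so the diminutive suffix is -hum, giving *woshum*.
The diminutive form *woshum*: final consonant = /m/, a nasal → -u → *woshumu*.
The last vowel of the plural form *woshumu* is /u/, which is a high vowel, so the definite suffix is -u, giving *woshumuu*.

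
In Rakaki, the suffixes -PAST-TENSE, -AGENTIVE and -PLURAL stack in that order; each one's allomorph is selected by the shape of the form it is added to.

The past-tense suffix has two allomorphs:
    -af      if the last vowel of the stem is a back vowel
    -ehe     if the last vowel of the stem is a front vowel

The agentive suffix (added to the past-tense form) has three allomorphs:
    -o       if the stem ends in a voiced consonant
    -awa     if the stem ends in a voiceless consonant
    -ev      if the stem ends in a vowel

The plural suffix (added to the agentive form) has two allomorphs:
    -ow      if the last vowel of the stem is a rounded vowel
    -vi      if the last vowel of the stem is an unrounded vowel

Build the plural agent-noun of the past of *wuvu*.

wuvuafawavi

*wuvu*: last vowel = /u/, a back vowel → -af → *wuvuaf*.
The past-tense form *wuvuaf* — final sound /f/ (a voiceless consonant) → -awa → *wuvuafawa*.
Since the last vowel of the agentive form *wuvuafawa* is /a/ (an unrounded vowel), it takes -vi, giving *wuvuafawavi*.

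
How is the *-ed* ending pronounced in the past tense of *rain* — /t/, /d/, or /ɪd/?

The stem *rain* ends in a voiced sound other than /d/.
The -ed suffix is realized as /ɪd/ after /t, d/; as /t/ after other voiceless consonants; and as /d/ after other voiced sounds.
So -ed on *rain* is pronounced /d/.

/d/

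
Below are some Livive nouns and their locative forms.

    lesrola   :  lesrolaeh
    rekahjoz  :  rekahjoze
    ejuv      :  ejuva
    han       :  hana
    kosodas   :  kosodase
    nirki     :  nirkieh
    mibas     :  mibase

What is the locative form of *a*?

aeh

The pattern is sibilance of the final sound: -e when the stem ends in a sibilant (*rekahjoz*, *kosodas*, *mibas*); -a when the stem ends in a non-sibilant consonant (*ejuv*, *han*); -eh when the stem ends in a vowel (*lesrola*, *nirki*).
Since the final sound of *a* is /a/ (a vowel), it takes -eh, giving *aeh*.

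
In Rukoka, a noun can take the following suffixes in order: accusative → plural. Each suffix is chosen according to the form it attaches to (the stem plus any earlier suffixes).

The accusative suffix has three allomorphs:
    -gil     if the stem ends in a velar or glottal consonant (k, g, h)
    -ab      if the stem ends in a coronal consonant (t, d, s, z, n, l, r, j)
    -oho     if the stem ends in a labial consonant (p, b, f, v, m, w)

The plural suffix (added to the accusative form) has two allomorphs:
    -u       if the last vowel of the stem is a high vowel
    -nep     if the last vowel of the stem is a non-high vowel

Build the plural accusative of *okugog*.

*okugog* — final consonant /g/ (velar/glottal) → -gil → *okugoggil*.
Since the last vowel of the accusative form *okugoggil* is /i/ (a high vowel), it takes -u, giving *okugoggilu*.

okugoggilu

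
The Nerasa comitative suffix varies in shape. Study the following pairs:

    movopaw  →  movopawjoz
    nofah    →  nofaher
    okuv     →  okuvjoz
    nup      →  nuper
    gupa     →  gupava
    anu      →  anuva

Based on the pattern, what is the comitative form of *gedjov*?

gedjovjoz

The suffix is conditioned by the final sound: -er when the stem ends in a voiceless consonant (*nofah*, *nup*); -joz when the stem ends in a voiced consonant (*movopaw*, *okuv*); -va when the stem ends in a vowel (*gupa*, *anu*).
The final sound of *gedjov* is /v/, which is a voiced consonant, so the suffix is -joz, giving *gedjovjoz*.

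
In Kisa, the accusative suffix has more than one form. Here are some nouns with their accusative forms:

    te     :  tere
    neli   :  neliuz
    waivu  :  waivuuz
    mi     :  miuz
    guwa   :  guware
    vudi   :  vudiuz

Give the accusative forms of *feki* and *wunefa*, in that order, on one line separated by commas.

The alternation tracks the last vowel of the stem — -uz when the last vowel of the stem is a high vowel (*neli*, *waivu*, *mi*, *vudi*); -re when the last vowel of the stem is a non-high vowel (*te*, *guwa*).
*feki*: last vowel = /i/, a high vowel → -uz → *fekiuz*.
Since the last vowel of *wunefa* is /a/ (a non-high vowel), it takes -re, giving *wunefare*.

fekiuz, wunefare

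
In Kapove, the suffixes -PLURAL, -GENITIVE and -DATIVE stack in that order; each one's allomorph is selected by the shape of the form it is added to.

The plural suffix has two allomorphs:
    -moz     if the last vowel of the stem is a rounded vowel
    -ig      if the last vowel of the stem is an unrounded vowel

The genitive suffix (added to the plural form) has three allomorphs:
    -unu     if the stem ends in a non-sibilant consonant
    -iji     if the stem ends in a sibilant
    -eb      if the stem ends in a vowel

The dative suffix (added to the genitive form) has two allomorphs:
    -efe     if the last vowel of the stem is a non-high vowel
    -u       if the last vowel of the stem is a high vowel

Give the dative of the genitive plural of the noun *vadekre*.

vadekreigunuu

*vadekre* — last vowel /e/ (an unrounded vowel) → -ig → *vadekreig*.
Since the final sound of the plural form *vadekreig* is /g/ (a non-sibilant consonant), it takes -unu, giving *vadekreigunu*.
The genitive form *vadekreigunu* — last vowel /u/ (a high vowel) → -u → *vadekreigunuu*.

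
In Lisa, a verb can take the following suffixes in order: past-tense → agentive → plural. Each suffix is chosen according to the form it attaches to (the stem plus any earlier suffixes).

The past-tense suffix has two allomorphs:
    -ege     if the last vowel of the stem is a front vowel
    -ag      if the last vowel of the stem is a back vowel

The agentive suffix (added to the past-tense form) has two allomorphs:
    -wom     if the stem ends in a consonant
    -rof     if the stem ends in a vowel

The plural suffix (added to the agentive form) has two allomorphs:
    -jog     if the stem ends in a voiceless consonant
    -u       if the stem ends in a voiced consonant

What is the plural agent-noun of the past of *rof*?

rofagwomu

Since the last vowel of *rof* is /o/ (a back vowel), it takes -ag, giving *rofag*.
Since the final sound of the past-tense form *rofag* is /g/ (a consonant), it takes -wom, giving *rofagwom*.
The agentive form *rofagwom*: final consonant = /m/, voiced → -u → *rofagwomu*.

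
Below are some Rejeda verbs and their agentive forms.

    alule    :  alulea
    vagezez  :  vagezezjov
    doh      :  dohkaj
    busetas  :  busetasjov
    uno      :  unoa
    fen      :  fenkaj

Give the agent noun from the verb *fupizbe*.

fupizbea

The alternation tracks the final sound of the stem — -jov when the stem ends in a sibilant (*vagezez*, *busetas*); -kaj when the stem ends in a non-sibilant consonant (*doh*, *fen*); -a when the stem ends in a vowel (*alule*, *uno*).
*fupizbe*: final sound = /e/, a vowel → -a → *fupizbea*.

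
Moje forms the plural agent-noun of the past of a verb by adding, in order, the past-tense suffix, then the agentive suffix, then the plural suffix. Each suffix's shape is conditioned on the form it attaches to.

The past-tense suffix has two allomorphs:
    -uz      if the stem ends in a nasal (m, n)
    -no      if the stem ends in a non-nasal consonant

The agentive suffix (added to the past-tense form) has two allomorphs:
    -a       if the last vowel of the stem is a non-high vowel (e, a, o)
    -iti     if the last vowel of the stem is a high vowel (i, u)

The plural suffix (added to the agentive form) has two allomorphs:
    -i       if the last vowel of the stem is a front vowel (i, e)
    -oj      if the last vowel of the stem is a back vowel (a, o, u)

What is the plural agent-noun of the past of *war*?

*war*: final consonant = /r/, non-nasal → -no → *warno*.
The past-tense form *warno* — last vowel /o/ (a non-high vowel) → -a → *warnoa*.
The last vowel of the agentive form *warnoa* is /a/, which is a back vowel, so the plural suffix is -oj, giving *warnoaoj*.

warnoaoj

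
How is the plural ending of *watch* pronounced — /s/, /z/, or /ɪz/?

The stem *watch* ends in a sibilant (/s, z, ʃ, ʒ, tʃ, dʒ/).
The plural suffix surfaces as /ɪz/ after sibilants, /s/ after other voiceless consonants, and /z/ after other voiced sounds.
So the plural -s on *watch* is pronounced /ɪz/.

/ɪz/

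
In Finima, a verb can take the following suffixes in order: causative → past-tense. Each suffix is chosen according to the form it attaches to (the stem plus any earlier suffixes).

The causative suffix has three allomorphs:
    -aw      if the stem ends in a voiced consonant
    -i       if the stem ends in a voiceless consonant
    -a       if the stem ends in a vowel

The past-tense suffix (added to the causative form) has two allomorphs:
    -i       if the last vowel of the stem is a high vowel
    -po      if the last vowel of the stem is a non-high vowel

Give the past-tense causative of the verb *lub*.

lubawpo

*lub* — final sound /b/ (a voiced consonant) → -aw → *lubaw*.
Since the last vowel of the causative form *lubaw* is /a/ (a non-high vowel), it takes -po, giving *lubawpo*.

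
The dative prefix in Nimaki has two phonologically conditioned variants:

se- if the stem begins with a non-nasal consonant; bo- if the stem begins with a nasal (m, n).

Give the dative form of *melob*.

Since the first consonant of *melob* is /m/ (a nasal), it takes bo-, giving *bomelob*.

bomelob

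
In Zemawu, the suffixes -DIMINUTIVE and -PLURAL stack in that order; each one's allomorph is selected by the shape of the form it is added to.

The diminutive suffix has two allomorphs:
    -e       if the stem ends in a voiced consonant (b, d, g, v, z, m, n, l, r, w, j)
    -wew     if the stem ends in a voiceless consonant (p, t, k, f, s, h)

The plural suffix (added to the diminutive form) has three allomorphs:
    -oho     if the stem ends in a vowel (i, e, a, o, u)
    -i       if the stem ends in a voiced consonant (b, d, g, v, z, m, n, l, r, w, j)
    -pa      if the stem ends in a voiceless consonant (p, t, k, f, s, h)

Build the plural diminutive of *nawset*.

The final consonant of *nawset* is /t/, which is voiceless, so the diminutive suffix is -wew, giving *nawsetwew*.
Since the final sound of the diminutive form *nawsetwew* is /w/ (a voiced consonant), it takes -i, giving *nawsetwewi*.

nawsetwewi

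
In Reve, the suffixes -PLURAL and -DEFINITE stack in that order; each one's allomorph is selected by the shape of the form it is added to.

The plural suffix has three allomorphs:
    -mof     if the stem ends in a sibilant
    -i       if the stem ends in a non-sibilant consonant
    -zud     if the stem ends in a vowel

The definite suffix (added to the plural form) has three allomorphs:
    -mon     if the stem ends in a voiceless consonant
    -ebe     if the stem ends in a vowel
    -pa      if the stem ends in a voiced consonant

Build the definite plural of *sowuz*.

*sowuz*: final sound = /z/, a sibilant → -mof → *sowuzmof*.
The plural form *sowuzmof*: final sound = /f/, a voiceless consonant → -mon → *sowuzmofmon*.

sowuzmofmon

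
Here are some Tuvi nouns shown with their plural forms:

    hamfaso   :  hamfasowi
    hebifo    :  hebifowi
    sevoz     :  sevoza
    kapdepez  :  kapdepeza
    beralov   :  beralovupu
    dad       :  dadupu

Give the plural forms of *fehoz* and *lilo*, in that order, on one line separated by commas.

The alternation tracks the final sound of the stem — -a when the stem ends in a sibilant (*sevoz*, *kapdepez*); -upu when the stem ends in a non-sibilant consonant (*beralov*, *dad*); -wi when the stem ends in a vowel (*hamfaso*, *hebifo*).
*fehoz* — final sound /z/ (a sibilant) → -a → *fehoza*.
The final sound of *lilo* is /o/, which is a vowel, so the suffix is -wi, giving *lilowi*.

fehoza, lilowi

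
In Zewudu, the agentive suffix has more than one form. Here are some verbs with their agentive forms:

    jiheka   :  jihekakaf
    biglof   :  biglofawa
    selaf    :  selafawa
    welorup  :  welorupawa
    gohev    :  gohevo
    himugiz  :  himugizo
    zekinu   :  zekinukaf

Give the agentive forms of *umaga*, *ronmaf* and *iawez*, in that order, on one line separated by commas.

umagakaf, ronmafawa, iawezo

The alternation tracks the final sound of the stem — -awa when the stem ends in a voiceless consonant (*biglof*, *selaf*, *welorup*); -o when the stem ends in a voiced consonant (*gohev*, *himugiz*); -kaf when the stem ends in a vowel (*jiheka*, *zekinu*).
The final sound of *umaga* is /a/, which is a vowel, so the suffix is -kaf, giving *umagakaf*.
The final sound of *ronmaf* is /f/, which is a voiceless consonant, so the suffix is -awa, giving *ronmafawa*.
The final sound of *iawez* is /z/, which is a voiced consonant, so the suffix is -o, giving *iawezo*.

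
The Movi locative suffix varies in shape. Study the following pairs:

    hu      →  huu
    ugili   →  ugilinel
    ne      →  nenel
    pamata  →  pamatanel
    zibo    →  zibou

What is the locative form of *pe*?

The alternation tracks the last vowel of the stem — -u when the last vowel of the stem is a rounded vowel (*hu*, *zibo*); -nel when the last vowel of the stem is an unrounded vowel (*ugili*, *ne*, *pamata*).
*pe*: last vowel = /e/, an unrounded vowel → -nel → *penel*.

penel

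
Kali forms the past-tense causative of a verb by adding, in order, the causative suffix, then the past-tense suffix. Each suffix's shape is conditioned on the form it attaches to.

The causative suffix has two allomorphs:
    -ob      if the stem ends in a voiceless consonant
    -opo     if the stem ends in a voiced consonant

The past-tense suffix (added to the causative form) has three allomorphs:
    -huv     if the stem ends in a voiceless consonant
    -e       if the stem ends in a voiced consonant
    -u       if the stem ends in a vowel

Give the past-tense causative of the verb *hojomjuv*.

hojomjuvopou

The final consonant of *hojomjuv* is /v/, which is voiced, so the causative suffix is -opo, giving *hojomjuvopo*.
The final sound of the causative form *hojomjuvopo* is /o/, which is a vowel, so the past-tense suffix is -u, giving *hojomjuvopou*.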